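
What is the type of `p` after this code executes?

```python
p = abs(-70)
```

abs() of int returns int

int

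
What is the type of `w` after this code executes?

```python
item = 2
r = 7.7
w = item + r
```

int + float returns float (2 + 7.7 = 9.7)

float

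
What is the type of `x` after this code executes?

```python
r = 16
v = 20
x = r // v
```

int // int returns int (16 // 20 = 0)

int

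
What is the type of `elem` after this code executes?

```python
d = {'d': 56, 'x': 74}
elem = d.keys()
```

.keys() returns a dict_keys view object

dict_keys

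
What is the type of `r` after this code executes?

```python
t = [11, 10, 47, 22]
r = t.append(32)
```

list.append() returns None (mutates in place)

NoneType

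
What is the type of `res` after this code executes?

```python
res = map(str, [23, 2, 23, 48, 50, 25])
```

map() returns a map iterator object

map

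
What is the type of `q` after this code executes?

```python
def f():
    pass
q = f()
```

A function with no return statement returns None

NoneType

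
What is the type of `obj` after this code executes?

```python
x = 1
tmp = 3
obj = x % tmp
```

int % int returns int (1 % 3 = 1)

int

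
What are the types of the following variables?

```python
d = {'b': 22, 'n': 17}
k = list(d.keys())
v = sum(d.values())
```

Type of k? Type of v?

list(...) returns list; sum of int values returns int

list, int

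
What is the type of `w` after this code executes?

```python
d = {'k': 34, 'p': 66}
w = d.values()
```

.values() returns a dict_values view object

dict_values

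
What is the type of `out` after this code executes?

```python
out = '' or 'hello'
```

'or' returns first truthy value ('hello', which is str)

str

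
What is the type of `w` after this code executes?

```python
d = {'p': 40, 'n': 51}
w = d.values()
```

.values() returns a dict_values view object

dict_values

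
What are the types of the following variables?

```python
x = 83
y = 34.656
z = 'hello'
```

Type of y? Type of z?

y is float; z is str

float, str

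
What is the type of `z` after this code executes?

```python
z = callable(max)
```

callable() returns bool

bool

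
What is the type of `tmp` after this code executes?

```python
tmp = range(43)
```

range() returns a range object

range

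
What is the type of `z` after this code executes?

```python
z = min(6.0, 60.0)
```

min() of floats returns float

float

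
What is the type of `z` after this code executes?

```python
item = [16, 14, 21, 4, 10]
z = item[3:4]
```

Slicing a list always returns a list

list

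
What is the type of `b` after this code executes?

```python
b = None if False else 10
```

Ternary: condition is False, else branch (10) taken → int

int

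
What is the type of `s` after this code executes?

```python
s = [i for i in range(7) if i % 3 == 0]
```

A list comprehension [...] produces a list

list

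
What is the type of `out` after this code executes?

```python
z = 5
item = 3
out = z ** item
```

int ** positive int returns int (5 ** 3 = 125)

int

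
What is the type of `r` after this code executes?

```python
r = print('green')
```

print() returns None

NoneType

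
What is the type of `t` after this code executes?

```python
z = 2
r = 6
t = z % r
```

int % int returns int (2 % 6 = 2)

int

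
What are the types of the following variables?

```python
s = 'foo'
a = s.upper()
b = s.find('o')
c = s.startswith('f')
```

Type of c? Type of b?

str.startswith() returns bool; str.find() returns int

bool, int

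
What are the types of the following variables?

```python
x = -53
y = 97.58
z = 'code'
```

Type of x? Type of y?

x is int; y is float

int, float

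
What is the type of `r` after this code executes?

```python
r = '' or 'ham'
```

'or' returns first truthy value ('ham', which is str)

str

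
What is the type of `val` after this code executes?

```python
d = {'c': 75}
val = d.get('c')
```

dict.get() returns the value (int) when key is found

int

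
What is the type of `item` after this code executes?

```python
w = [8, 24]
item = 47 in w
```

'in' operator returns bool

bool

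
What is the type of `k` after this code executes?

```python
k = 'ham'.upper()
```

str.upper() returns str

str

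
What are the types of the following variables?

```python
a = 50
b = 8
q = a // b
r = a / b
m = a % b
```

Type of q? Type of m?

int // int returns int; int % int returns int

int, int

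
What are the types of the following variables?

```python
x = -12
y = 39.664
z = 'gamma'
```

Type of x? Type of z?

x is int; z is str

int, str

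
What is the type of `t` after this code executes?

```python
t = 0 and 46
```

'and' returns the first falsy value (0, which is int)

int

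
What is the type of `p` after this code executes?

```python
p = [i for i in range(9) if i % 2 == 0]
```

A list comprehension [...] produces a list

list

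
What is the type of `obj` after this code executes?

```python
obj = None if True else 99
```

Ternary: condition is True, if branch (None) taken → NoneType

NoneType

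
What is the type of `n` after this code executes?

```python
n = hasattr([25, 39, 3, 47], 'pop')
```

hasattr() returns bool

bool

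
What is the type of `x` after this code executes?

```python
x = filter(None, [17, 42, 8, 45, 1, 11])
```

filter() returns a filter iterator object

filter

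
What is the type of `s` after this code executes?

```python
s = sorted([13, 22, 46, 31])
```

sorted() always returns list

list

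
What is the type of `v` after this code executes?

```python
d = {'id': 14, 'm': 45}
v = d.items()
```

dict.items() returns a dict_items view

dict_items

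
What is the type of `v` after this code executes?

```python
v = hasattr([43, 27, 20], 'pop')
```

hasattr() returns bool

bool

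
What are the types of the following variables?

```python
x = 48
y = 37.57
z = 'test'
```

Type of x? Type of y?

x is int; y is float

int, float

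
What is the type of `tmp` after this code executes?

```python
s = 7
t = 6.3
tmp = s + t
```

int + float returns float (7 + 6.3 = 13.3)

float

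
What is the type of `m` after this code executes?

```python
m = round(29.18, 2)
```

round() with ndigits arg returns float

float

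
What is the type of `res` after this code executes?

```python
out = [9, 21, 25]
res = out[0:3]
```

Slicing a list always returns a list

list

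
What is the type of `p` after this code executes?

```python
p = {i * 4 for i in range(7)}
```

A set comprehension {expr for x in iterable} produces a set

set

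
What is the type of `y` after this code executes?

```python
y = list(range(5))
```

list(range(...)) returns list

list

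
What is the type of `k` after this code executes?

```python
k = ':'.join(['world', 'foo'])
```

str.join() returns str

str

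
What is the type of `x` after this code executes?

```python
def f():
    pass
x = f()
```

A function with no return statement returns None

NoneType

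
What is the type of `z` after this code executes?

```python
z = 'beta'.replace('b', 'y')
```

str.replace() returns str

str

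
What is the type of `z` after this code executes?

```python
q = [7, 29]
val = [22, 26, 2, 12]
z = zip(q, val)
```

zip() returns a zip iterator object

zip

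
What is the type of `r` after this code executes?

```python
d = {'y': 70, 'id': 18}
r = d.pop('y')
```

dict.pop() returns the value (int)

int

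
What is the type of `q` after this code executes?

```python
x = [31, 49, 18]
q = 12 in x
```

'in' operator returns bool

bool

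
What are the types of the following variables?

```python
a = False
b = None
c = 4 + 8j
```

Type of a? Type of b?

a is bool; b is NoneType

bool, NoneType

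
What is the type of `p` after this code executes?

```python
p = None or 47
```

'or' with None returns the other value (47, int)

int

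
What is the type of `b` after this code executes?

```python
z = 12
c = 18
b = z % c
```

int % int returns int (12 % 18 = 12)

int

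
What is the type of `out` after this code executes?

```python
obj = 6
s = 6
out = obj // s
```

int // int returns int (6 // 6 = 1)

int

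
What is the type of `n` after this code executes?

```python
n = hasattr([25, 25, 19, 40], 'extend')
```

hasattr() returns bool

bool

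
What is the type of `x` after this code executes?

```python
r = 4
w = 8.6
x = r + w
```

int + float returns float (4 + 8.6 = 12.6)

float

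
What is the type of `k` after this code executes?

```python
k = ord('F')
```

ord() returns int (Unicode code point)

int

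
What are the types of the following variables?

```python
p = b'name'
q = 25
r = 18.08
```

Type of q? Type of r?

q is int; r is float

int, float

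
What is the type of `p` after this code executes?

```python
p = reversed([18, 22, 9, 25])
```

reversed() on a list returns a list_reverseiterator

list_reverseiterator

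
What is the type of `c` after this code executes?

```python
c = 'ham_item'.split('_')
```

str.split() returns list

list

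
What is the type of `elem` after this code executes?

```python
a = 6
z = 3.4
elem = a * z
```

int * float returns float (6 * 3.4 = 20.4)

float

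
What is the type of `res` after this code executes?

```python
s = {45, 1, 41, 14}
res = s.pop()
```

Popping from a set of ints returns int

int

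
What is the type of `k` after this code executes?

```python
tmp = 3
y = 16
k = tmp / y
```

int / int always returns float in Python 3 (3 / 16 = 0.1875)

float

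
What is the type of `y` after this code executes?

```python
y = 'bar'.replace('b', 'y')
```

str.replace() returns str

str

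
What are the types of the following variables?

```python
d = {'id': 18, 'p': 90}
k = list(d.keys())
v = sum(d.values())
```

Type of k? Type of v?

list(...) returns list; sum of int values returns int

list, int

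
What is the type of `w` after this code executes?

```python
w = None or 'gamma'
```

'or' with None returns the other value ('gamma', str)

str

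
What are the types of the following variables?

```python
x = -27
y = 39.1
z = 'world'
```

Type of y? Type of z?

y is float; z is str

float, str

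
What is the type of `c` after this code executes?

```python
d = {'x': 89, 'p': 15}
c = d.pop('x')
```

dict.pop() returns the value (int)

int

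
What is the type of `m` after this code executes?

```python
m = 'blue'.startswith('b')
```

str.startswith() returns bool

bool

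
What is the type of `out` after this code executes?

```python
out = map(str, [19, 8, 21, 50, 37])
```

map() returns a map iterator object

map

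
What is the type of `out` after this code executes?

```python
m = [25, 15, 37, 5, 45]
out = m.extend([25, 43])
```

list.extend() returns None

NoneType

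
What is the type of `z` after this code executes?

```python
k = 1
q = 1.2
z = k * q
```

int * float returns float (1 * 1.2 = 1.2)

float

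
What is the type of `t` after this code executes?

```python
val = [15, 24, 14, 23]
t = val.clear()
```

list.clear() returns None

NoneType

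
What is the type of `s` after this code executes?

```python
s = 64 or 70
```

'or' returns the first truthy value (64, which is int)

int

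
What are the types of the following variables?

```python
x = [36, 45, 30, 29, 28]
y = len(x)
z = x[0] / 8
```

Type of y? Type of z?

len() returns int; int / int returns float

int, float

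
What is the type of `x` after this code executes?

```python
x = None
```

None has type NoneType

NoneType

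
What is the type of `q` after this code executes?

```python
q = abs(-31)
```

abs() of int returns int

int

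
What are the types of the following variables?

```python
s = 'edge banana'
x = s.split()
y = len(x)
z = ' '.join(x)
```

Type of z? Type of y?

str.join() returns str; len() returns int

str, int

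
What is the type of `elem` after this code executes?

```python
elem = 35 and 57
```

'and' returns the last value when all truthy (57, which is int)

int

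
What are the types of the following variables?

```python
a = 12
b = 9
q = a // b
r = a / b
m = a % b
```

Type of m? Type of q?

int % int returns int; int // int returns int

int, int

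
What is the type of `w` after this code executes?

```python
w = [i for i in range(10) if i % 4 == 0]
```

A list comprehension [...] produces a list

list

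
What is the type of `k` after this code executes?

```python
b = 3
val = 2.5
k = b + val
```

int + float returns float (3 + 2.5 = 5.5)

float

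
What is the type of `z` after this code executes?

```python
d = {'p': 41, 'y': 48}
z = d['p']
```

Accessing dict[str, int] with key 'p' returns int value 41

int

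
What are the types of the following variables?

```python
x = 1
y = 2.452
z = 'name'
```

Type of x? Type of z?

x is int; z is str

int, str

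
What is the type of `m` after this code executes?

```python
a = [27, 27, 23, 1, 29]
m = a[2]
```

Indexing a list of ints returns int (a[2] = 23)

int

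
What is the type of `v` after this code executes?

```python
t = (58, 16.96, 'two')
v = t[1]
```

Index 1 of tuple is 16.96 which is float

float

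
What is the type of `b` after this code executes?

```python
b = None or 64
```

'or' with None returns the other value (64, int)

int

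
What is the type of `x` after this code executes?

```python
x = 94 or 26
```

'or' returns the first truthy value (94, which is int)

int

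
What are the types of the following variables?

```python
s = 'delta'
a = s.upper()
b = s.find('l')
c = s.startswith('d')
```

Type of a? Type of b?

str.upper() returns str; str.find() returns int

str, int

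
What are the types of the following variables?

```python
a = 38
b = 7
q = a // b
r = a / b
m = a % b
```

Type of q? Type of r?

int // int returns int; int / int returns float

int, float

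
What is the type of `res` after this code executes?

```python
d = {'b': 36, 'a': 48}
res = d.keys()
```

.keys() returns a dict_keys view object

dict_keys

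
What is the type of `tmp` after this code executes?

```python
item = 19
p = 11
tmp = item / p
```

int / int always returns float in Python 3 (19 / 11 = 1.72727)

float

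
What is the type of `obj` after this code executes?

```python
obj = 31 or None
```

'or' returns first truthy value (31, int)

int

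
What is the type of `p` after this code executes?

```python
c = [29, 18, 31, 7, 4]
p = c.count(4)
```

list.count() returns int

int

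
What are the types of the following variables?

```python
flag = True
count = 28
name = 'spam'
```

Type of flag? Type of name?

flag is bool; name is str

bool, str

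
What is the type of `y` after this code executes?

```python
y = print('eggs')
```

print() returns None

NoneType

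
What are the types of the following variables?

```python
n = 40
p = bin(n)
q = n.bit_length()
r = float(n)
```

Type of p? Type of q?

bin() returns str; int.bit_length() returns int

str, int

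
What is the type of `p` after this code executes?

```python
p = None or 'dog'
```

'or' with None returns the other value ('dog', str)

str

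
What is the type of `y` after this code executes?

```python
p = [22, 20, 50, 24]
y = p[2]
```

Indexing a list of ints returns int (p[2] = 50)

int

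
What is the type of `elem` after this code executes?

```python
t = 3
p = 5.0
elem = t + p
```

int + float returns float (3 + 5.0 = 8.0)

float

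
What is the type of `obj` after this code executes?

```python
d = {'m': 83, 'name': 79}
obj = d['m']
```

Accessing dict[str, int] with key 'm' returns int value 83

int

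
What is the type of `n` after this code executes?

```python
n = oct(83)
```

oct() returns str representation

str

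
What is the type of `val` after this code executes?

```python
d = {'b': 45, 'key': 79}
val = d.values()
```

.values() returns a dict_values view object

dict_values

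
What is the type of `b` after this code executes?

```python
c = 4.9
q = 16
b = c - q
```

float - int returns float (4.9 - 16 = -11.1)

float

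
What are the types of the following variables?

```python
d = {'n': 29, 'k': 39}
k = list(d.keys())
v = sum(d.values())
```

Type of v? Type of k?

sum of int values returns int; list(...) returns list

int, list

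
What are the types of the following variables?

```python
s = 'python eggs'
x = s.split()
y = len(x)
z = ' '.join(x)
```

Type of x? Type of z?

str.split() returns list; str.join() returns str

list, str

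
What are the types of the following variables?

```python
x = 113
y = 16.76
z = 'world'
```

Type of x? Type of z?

x is int; z is str

int, str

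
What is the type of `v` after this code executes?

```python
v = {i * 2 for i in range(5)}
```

A set comprehension {expr for x in iterable} produces a set

set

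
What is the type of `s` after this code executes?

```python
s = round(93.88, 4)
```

round() with ndigits arg returns float

float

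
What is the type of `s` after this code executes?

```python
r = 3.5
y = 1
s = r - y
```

float - int returns float (3.5 - 1 = 2.5)

float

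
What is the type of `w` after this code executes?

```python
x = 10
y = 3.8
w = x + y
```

int + float returns float (10 + 3.8 = 13.8)

float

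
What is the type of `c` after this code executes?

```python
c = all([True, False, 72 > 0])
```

all() returns bool

bool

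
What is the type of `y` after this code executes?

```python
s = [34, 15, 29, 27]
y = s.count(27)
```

list.count() returns int

int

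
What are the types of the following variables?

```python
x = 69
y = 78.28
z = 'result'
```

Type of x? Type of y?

x is int; y is float

int, float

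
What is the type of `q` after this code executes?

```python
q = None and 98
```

'and' returns first falsy value (None)

NoneType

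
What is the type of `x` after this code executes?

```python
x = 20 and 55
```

'and' returns the last value when all truthy (55, which is int)

int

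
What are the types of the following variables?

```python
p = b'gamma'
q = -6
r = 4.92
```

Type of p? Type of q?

p is bytes; q is int

bytes, int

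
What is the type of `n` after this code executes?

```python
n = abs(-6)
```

abs() of int returns int

int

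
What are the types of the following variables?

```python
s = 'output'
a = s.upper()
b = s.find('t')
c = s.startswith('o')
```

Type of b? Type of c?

str.find() returns int; str.startswith() returns bool

int, bool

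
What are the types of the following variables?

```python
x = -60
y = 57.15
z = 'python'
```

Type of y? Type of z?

y is float; z is str

float, str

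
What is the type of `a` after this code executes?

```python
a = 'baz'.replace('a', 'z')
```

str.replace() returns str

str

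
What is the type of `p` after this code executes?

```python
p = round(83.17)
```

round() with no ndigits arg returns int

int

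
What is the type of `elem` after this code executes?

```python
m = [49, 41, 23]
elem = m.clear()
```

list.clear() returns None

NoneType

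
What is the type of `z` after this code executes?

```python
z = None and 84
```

'and' returns first falsy value (None)

NoneType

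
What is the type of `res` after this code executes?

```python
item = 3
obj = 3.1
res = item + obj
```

int + float returns float (3 + 3.1 = 6.1)

float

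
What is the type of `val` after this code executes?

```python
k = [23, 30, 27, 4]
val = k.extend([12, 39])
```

list.extend() returns None

NoneType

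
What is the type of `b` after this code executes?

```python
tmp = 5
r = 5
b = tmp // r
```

int // int returns int (5 // 5 = 1)

int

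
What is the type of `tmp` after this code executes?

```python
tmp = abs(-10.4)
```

abs() of float returns float

float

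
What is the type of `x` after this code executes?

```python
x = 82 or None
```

'or' returns first truthy value (82, int)

int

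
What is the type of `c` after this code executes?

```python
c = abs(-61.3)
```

abs() of float returns float

float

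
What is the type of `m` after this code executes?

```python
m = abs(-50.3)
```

abs() of float returns float

float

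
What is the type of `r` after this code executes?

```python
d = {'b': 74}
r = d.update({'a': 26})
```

dict.update() returns None

NoneType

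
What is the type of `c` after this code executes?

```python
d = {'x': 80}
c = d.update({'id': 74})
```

dict.update() returns None

NoneType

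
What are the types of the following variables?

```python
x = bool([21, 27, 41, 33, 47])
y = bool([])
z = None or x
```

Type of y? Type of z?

bool() returns bool; None or <bool> returns the bool

bool, bool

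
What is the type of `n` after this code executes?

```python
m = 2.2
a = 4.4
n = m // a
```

float // float returns float (floor division preserves float type)

float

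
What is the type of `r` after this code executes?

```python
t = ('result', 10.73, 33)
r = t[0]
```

Index 0 of tuple is 'result' which is str

str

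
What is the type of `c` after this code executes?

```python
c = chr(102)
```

chr() returns str (single character)

str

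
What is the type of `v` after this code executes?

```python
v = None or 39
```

'or' with None returns the other value (39, int)

int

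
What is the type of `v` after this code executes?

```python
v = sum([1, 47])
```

sum() of ints returns int

int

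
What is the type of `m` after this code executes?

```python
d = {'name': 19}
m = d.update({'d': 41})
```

dict.update() returns None

NoneType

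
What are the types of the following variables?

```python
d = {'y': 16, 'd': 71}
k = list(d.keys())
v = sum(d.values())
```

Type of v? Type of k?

sum of int values returns int; list(...) returns list

int, list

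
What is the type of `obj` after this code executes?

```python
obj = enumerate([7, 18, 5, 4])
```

enumerate() returns an enumerate iterator object

enumerate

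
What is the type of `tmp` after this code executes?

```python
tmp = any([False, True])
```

any() returns bool

bool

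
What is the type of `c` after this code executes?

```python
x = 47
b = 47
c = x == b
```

Equality comparison returns bool

bool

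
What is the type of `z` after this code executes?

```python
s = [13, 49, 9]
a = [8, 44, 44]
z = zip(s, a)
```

zip() returns a zip iterator object

zip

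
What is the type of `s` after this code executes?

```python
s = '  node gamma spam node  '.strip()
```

str.strip() returns str

str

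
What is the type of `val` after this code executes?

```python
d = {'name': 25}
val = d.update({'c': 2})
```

dict.update() returns None

NoneType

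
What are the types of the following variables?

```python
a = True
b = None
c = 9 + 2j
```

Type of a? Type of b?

a is bool; b is NoneType

bool, NoneType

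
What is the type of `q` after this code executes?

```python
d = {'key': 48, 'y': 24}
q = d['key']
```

Accessing dict[str, int] with key 'key' returns int value 48

int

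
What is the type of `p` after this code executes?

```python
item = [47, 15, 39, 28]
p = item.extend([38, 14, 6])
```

list.extend() returns None

NoneType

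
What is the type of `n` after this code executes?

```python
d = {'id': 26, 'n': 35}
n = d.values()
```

.values() returns a dict_values view object

dict_values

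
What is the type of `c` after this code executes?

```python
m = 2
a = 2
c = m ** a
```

int ** positive int returns int (2 ** 2 = 4)

int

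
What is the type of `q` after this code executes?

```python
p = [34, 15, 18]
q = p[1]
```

Indexing a list of ints returns int (p[1] = 15)

int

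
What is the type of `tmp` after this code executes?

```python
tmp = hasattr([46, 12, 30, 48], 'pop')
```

hasattr() returns bool

bool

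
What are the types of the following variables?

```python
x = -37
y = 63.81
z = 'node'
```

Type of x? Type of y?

x is int; y is float

int, float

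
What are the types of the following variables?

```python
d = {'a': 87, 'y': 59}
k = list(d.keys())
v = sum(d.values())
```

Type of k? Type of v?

list(...) returns list; sum of int values returns int

list, int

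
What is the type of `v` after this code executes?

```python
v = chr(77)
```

chr() returns str (single character)

str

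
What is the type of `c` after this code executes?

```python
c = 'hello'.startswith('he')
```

str.startswith() returns bool

bool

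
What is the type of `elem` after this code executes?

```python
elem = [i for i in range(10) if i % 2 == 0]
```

A list comprehension [...] produces a list

list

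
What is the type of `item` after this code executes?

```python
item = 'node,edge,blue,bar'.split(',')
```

str.split() returns list

list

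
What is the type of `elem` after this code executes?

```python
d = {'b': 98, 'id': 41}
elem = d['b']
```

Accessing dict[str, int] with key 'b' returns int value 98

int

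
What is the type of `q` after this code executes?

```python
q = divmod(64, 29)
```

divmod() returns a tuple (quotient, remainder)

tuple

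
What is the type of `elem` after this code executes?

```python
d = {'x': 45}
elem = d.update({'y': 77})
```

dict.update() returns None

NoneType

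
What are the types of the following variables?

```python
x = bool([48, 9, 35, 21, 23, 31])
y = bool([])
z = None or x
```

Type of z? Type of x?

None or <bool> returns the bool; bool() returns bool

bool, bool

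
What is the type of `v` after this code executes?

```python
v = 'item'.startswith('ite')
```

str.startswith() returns bool

bool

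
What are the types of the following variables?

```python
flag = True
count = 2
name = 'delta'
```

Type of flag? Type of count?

flag is bool; count is int

bool, int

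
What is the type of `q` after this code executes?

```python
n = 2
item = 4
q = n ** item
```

int ** positive int returns int (2 ** 4 = 16)

int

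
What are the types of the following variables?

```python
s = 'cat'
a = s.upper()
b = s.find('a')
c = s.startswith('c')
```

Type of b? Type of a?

str.find() returns int; str.upper() returns str

int, str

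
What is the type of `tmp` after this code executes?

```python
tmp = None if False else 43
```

Ternary: condition is False, else branch (43) taken → int

int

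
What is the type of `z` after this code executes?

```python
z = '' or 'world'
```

'or' returns first truthy value ('world', which is str)

str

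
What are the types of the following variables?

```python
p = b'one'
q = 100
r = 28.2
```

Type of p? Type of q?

p is bytes; q is int

bytes, int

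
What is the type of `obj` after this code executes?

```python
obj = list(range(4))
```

list(range(...)) returns list

list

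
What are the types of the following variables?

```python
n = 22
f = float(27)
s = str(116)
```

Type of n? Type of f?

n is int; f is float

int, float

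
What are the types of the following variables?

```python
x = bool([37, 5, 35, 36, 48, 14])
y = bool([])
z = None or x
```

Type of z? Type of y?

None or <bool> returns the bool; bool() returns bool

bool, bool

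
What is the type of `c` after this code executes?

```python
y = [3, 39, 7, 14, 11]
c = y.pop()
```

list.pop() returns the popped element (int here)

int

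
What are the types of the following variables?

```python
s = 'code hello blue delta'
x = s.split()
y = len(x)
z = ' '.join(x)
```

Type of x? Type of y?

str.split() returns list; len() returns int

list, int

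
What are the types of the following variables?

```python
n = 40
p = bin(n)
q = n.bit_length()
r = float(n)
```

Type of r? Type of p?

float() returns float; bin() returns str

float, str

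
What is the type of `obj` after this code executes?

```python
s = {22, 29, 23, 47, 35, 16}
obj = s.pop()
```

Popping from a set of ints returns int

int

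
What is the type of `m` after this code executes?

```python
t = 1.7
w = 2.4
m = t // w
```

float // float returns float (floor division preserves float type)

float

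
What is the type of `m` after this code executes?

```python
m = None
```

None has type NoneType

NoneType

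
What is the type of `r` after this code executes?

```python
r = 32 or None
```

'or' returns first truthy value (32, int)

int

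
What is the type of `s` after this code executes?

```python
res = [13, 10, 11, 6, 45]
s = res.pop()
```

list.pop() returns the popped element (int here)

int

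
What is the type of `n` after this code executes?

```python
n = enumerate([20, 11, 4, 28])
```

enumerate() returns an enumerate iterator object

enumerate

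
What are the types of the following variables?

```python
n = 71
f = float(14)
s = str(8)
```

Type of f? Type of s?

f is float; s is str

float, str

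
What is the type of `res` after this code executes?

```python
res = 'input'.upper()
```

str.upper() returns str

str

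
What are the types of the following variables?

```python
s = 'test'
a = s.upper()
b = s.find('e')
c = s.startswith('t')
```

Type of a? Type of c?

str.upper() returns str; str.startswith() returns bool

str, bool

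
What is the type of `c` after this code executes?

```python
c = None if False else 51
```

Ternary: condition is False, else branch (51) taken → int

int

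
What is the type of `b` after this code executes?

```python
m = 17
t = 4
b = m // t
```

int // int returns int (17 // 4 = 4)

int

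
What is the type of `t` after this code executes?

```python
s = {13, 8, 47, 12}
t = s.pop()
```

Popping from a set of ints returns int

int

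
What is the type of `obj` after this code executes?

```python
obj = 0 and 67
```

'and' returns the first falsy value (0, which is int)

int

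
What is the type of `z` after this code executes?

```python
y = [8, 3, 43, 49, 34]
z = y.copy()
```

list.copy() returns list

list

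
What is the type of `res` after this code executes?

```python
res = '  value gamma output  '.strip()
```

str.strip() returns str

str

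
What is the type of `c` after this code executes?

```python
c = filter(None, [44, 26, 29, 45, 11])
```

filter() returns a filter iterator object

filter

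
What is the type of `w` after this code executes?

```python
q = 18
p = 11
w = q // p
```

int // int returns int (18 // 11 = 1)

int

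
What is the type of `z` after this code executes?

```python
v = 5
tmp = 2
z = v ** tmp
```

int ** positive int returns int (5 ** 2 = 25)

int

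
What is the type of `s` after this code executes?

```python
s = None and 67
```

'and' returns first falsy value (None)

NoneType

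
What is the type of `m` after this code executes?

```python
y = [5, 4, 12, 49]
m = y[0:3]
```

Slicing a list always returns a list

list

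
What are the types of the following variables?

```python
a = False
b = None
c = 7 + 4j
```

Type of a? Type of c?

a is bool; c is complex

bool, complex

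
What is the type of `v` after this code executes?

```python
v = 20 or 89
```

'or' returns the first truthy value (20, which is int)

int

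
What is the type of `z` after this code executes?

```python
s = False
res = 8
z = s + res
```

bool + int returns int (False is 0, so 0 + 8 = 8)

int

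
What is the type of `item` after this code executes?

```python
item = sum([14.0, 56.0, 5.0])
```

sum() of floats returns float

float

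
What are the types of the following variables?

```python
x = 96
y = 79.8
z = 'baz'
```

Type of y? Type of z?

y is float; z is str

float, str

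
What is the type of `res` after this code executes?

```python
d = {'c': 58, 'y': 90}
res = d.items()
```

dict.items() returns a dict_items view

dict_items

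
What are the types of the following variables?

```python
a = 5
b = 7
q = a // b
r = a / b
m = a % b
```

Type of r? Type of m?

int / int returns float; int % int returns int

float, int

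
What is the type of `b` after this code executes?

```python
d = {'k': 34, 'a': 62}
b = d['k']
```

Accessing dict[str, int] with key 'k' returns int value 34

int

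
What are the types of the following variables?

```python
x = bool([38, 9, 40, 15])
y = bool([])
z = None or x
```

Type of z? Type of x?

None or <bool> returns the bool; bool() returns bool

bool, bool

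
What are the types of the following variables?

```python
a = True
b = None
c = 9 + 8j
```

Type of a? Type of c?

a is bool; c is complex

bool, complex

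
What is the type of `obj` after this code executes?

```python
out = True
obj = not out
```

'not' always returns bool

bool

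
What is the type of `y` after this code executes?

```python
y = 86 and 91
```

'and' returns the last value when all truthy (91, which is int)

int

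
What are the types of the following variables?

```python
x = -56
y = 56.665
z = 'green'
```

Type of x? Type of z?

x is int; z is str

int, str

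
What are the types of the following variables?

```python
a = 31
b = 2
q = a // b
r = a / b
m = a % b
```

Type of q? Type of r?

int // int returns int; int / int returns float

int, float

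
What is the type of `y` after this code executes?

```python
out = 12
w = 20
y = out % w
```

int % int returns int (12 % 20 = 12)

int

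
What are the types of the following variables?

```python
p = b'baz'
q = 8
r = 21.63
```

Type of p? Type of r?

p is bytes; r is float

bytes, float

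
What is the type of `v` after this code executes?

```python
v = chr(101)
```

chr() returns str (single character)

str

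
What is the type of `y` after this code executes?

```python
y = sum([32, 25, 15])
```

sum() of ints returns int

int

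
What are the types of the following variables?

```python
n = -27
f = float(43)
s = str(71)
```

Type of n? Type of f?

n is int; f is float

int, float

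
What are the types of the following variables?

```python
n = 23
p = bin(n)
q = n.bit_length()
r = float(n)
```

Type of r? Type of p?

float() returns float; bin() returns str

float, str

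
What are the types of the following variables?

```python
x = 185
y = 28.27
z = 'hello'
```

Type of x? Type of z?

x is int; z is str

int, str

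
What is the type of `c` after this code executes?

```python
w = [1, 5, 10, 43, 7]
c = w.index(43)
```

list.index() returns int

int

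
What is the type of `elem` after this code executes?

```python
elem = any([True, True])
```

any() returns bool

bool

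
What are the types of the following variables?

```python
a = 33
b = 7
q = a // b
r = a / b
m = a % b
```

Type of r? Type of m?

int / int returns float; int % int returns int

float, int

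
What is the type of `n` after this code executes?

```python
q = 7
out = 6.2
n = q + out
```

int + float returns float (7 + 6.2 = 13.2)

float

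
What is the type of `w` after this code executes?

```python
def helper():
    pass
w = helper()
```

A function with no return statement returns None

NoneType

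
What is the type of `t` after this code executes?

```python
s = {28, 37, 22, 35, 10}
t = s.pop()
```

Popping from a set of ints returns int

int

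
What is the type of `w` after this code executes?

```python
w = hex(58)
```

hex() returns str representation

str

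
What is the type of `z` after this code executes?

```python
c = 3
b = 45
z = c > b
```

Comparison operators return bool

bool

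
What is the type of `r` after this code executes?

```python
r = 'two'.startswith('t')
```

str.startswith() returns bool

bool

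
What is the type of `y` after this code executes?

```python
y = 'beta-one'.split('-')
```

str.split() returns list

list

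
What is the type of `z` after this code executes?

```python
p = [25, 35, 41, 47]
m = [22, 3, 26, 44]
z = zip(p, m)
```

zip() returns a zip iterator object

zip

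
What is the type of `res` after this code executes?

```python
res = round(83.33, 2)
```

round() with ndigits arg returns float

float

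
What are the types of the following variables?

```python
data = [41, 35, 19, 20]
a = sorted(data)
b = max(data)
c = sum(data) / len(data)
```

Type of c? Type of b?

int / int returns float; max of ints returns int

float, int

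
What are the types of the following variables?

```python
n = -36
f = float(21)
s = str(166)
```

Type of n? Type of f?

n is int; f is float

int, float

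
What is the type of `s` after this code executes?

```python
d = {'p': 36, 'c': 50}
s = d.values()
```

.values() returns a dict_values view object

dict_values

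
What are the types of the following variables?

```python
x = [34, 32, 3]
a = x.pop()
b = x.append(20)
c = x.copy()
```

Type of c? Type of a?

list.copy() returns list; list.pop() returns the element (int)

list, int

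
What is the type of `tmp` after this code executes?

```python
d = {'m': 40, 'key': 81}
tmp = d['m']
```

Accessing dict[str, int] with key 'm' returns int value 40

int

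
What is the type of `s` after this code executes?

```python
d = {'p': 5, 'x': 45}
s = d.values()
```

.values() returns a dict_values view object

dict_values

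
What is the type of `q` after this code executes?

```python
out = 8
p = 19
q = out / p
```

int / int always returns float in Python 3 (8 / 19 = 0.421053)

float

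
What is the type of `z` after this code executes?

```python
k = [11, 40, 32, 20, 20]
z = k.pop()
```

list.pop() returns the popped element (int here)

int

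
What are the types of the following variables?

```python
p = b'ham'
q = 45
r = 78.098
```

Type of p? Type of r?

p is bytes; r is float

bytes, float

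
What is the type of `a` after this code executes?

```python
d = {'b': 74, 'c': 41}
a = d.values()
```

.values() returns a dict_values view object

dict_values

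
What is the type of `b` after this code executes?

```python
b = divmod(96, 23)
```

divmod() returns a tuple (quotient, remainder)

tuple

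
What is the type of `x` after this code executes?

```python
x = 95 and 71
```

'and' returns the last value when all truthy (71, which is int)

int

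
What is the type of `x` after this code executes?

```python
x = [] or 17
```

'or' returns first truthy value (17, which is int)

int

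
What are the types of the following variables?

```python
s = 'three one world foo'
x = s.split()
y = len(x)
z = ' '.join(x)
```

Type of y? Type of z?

len() returns int; str.join() returns str

int, str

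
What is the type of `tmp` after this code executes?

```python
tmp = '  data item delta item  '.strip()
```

str.strip() returns str

str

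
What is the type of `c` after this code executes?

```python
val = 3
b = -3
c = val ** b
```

int ** negative int returns float

float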